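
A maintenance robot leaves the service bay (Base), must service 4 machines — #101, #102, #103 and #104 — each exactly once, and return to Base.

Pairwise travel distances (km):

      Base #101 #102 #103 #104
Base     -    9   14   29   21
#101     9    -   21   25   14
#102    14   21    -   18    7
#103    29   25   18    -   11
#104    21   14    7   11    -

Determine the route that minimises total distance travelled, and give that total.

66 km — the shortest possible round trip.

With 4 stops there are 4!/2 = 12 distinct round trips (a route and its reverse cost the same).
Base-#101-#102-#103-#104-Base: 9+21+18+11+21 = 80
Base-#101-#102-#104-#103-Base: 9+21+7+11+29 = 77
Base-#101-#103-#102-#104-Base: 9+25+18+7+21 = 80
Base-#101-#103-#104-#102-Base: 9+25+11+7+14 = 66
Base-#101-#104-#102-#103-Base: 9+14+7+18+29 = 77
Base-#101-#104-#103-#102-Base: 9+14+11+18+14 = 66
Base-#102-#101-#103-#104-Base: 14+21+25+11+21 = 92
Base-#102-#101-#104-#103-Base: 14+21+14+11+29 = 89
Base-#102-#103-#101-#104-Base: 14+18+25+14+21 = 92
Base-#102-#104-#101-#103-Base: 14+7+14+25+29 = 89
Base-#103-#101-#102-#104-Base: 29+25+21+7+21 = 103
Base-#103-#102-#101-#104-Base: 29+18+21+14+21 = 103
The minimum is 66.
One optimal route: Base → #101 → #103 → #104 → #102 → Base (or its reverse).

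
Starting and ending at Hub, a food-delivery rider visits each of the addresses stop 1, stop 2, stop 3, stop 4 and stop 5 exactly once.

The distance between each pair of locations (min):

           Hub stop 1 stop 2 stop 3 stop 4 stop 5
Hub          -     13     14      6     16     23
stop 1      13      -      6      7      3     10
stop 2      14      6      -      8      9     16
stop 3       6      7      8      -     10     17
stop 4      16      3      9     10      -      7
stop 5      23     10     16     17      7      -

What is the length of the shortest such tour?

53 min — the shortest possible round trip.

There are 60 distinct closed tours to check (reversals are equivalent).
Hub→stop 1→stop 2→stop 3→stop 4→stop 5→Hub: 13+6+8+10+7+23 = 67
Hub→stop 1→stop 2→stop 3→stop 5→stop 4→Hub: 13+6+8+17+7+16 = 67
Hub→stop 1→stop 2→stop 4→stop 3→stop 5→Hub: 13+6+9+10+17+23 = 78
Hub→stop 1→stop 2→stop 4→stop 5→stop 3→Hub: 13+6+9+7+17+6 = 58
Hub→stop 1→stop 2→stop 5→stop 3→stop 4→Hub: 13+6+16+17+10+16 = 78
Hub→stop 1→stop 2→stop 5→stop 4→stop 3→Hub: 13+6+16+7+10+6 = 58
Hub→stop 1→stop 3→stop 2→stop 4→stop 5→Hub: 13+7+8+9+7+23 = 67
Hub→stop 1→stop 3→stop 2→stop 5→stop 4→Hub: 13+7+8+16+7+16 = 67
Hub→stop 1→stop 3→stop 4→stop 2→stop 5→Hub: 13+7+10+9+16+23 = 78
Hub→stop 1→stop 3→stop 4→stop 5→stop 2→Hub: 13+7+10+7+16+14 = 67
Hub→stop 1→stop 3→stop 5→stop 2→stop 4→Hub: 13+7+17+16+9+16 = 78
Hub→stop 1→stop 3→stop 5→stop 4→stop 2→Hub: 13+7+17+7+9+14 = 67
Hub→stop 1→stop 4→stop 2→stop 3→stop 5→Hub: 13+3+9+8+17+23 = 73
Hub→stop 1→stop 4→stop 2→stop 5→stop 3→Hub: 13+3+9+16+17+6 = 64
… (46 more)
Hub→stop 1→stop 4→stop 5→stop 2→stop 3→Hub: 13+3+7+16+8+6 = 53  ← best
The minimum is 53.
One optimal route: Hub → stop 1 → stop 4 → stop 5 → stop 2 → stop 3 → Hub (or its reverse).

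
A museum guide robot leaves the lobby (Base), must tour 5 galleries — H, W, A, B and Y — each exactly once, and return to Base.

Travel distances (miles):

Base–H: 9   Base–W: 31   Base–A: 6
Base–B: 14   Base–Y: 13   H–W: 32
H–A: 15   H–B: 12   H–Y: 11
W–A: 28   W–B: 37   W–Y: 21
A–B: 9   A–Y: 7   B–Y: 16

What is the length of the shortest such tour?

Base - H - W - A - B - Y - Base: 9+32+28+9+16+13 = 107
Base - H - W - A - Y - B - Base: 9+32+28+7+16+14 = 106
Base - H - W - B - A - Y - Base: 9+32+37+9+7+13 = 107
Base - H - W - B - Y - A - Base: 9+32+37+16+7+6 = 107
Base - H - W - Y - A - B - Base: 9+32+21+7+9+14 = 92
Base - H - W - Y - B - A - Base: 9+32+21+16+9+6 = 93
Base - H - A - W - B - Y - Base: 9+15+28+37+16+13 = 118
Base - H - A - W - Y - B - Base: 9+15+28+21+16+14 = 103
Base - H - A - B - W - Y - Base: 9+15+9+37+21+13 = 104
Base - H - A - B - Y - W - Base: 9+15+9+16+21+31 = 101
Base - H - A - Y - W - B - Base: 9+15+7+21+37+14 = 103
Base - H - A - Y - B - W - Base: 9+15+7+16+37+31 = 115
Base - H - B - W - A - Y - Base: 9+12+37+28+7+13 = 106
Base - H - B - W - Y - A - Base: 9+12+37+21+7+6 = 92
… (46 more)
Base - H - B - A - Y - W - Base: 9+12+9+7+21+31 = 89  ← best
The minimum is 89.
One optimal route: Base → H → B → A → Y → W → Base (or its reverse).

89 miles — the shortest possible round trip.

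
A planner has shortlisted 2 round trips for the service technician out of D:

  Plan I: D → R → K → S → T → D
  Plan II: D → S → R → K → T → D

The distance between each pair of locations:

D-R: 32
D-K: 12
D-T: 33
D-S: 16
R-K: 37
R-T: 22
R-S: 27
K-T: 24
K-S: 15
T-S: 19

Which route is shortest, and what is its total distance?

Plan I: 32 + 37 + 15 + 19 + 33 = 136
Plan II: 16 + 27 + 37 + 24 + 33 = 137

136 — Plan I is the shortest.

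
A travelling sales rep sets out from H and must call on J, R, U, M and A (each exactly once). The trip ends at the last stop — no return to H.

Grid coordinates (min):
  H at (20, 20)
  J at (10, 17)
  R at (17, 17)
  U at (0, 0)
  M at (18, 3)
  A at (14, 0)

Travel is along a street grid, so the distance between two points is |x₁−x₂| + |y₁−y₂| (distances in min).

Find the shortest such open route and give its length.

56 min — the minimum one-way total.

There are 5! = 120 possible orderings.
H - J - R - U - M - A: 13+7+34+21+7 = 82
H - J - R - U - A - M: 13+7+34+14+7 = 75
H - J - R - M - U - A: 13+7+15+21+14 = 70
H - J - R - M - A - U: 13+7+15+7+14 = 56
H - J - R - A - U - M: 13+7+20+14+21 = 75
H - J - R - A - M - U: 13+7+20+7+21 = 68
H - J - U - R - M - A: 13+27+34+15+7 = 96
H - J - U - R - A - M: 13+27+34+20+7 = 101
H - J - U - M - R - A: 13+27+21+15+20 = 96
H - J - U - M - A - R: 13+27+21+7+20 = 88
H - J - U - A - R - M: 13+27+14+20+15 = 89
H - J - U - A - M - R: 13+27+14+7+15 = 76
H - J - M - R - U - A: 13+22+15+34+14 = 98
H - J - M - R - A - U: 13+22+15+20+14 = 84
… (106 more)
The minimum is 56.
One shortest path: H → J → R → M → A → U.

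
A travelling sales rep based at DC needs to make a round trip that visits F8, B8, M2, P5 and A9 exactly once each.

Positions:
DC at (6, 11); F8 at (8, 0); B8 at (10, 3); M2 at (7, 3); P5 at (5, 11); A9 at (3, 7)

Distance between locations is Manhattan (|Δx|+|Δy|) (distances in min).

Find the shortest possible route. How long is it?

Minimum total distance: 36 min.

With 5 stops there are 5!/2 = 60 distinct round trips (a route and its reverse cost the same).
DC-F8-B8-M2-P5-A9-DC: 13+5+3+10+6+7 = 44
DC-F8-B8-M2-A9-P5-DC: 13+5+3+8+6+1 = 36
DC-F8-B8-P5-M2-A9-DC: 13+5+13+10+8+7 = 56
DC-F8-B8-P5-A9-M2-DC: 13+5+13+6+8+9 = 54
DC-F8-B8-A9-M2-P5-DC: 13+5+11+8+10+1 = 48
DC-F8-B8-A9-P5-M2-DC: 13+5+11+6+10+9 = 54
DC-F8-M2-B8-P5-A9-DC: 13+4+3+13+6+7 = 46
DC-F8-M2-B8-A9-P5-DC: 13+4+3+11+6+1 = 38
DC-F8-M2-P5-B8-A9-DC: 13+4+10+13+11+7 = 58
DC-F8-M2-P5-A9-B8-DC: 13+4+10+6+11+12 = 56
DC-F8-M2-A9-B8-P5-DC: 13+4+8+11+13+1 = 50
DC-F8-M2-A9-P5-B8-DC: 13+4+8+6+13+12 = 56
DC-F8-P5-B8-M2-A9-DC: 13+14+13+3+8+7 = 58
DC-F8-P5-B8-A9-M2-DC: 13+14+13+11+8+9 = 68
… (46 more)
The minimum is 36.
One optimal route: DC → F8 → B8 → M2 → A9 → P5 → DC (or its reverse).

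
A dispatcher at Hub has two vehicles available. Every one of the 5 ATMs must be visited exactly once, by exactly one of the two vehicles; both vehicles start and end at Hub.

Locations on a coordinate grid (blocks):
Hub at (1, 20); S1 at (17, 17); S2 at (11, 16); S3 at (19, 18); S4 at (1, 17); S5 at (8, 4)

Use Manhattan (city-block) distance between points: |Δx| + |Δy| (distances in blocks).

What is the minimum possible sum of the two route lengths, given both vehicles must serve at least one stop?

Minimum combined distance: 74 blocks.

There are 2^4 − 1 = 15 ways to divide the 5 stops into two non-empty groups. For each, the best each vehicle can do is its own shortest tour through its group:
  {S1} + {S2, S3, S4, S5}: 38 + 68 = 106
  {S2} + {S1, S3, S4, S5}: 28 + 68 = 96
  {S1, S2} + {S3, S4, S5}: 40 + 68 = 108
  {S3} + {S1, S2, S4, S5}: 40 + 64 = 104
  {S1, S3} + {S2, S4, S5}: 42 + 52 = 94
  {S2, S3} + {S1, S4, S5}: 44 + 64 = 108
  … (15 splits in total)
  {S4} + {S1, S2, S3, S5}: 6 + 68 = 74  ← best
Best: vehicle 1 Hub → S4 → Hub = 6; vehicle 2 Hub → S3 → S1 → S2 → S5 → Hub = 68; combined 74.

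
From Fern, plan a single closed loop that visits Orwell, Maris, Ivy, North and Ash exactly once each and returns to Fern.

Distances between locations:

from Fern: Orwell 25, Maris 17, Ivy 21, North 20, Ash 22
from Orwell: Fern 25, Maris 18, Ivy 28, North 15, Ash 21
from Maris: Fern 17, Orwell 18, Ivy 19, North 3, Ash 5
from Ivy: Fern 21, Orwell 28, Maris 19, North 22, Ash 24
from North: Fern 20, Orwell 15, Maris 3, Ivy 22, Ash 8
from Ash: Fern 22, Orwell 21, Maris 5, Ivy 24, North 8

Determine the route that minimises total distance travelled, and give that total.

With 5 stops there are 5!/2 = 60 distinct round trips (a route and its reverse cost the same).
Fern→Orwell→Maris→Ivy→North→Ash→Fern: 25+18+19+22+8+22 = 114
Fern→Orwell→Maris→Ivy→Ash→North→Fern: 25+18+19+24+8+20 = 114
Fern→Orwell→Maris→North→Ivy→Ash→Fern: 25+18+3+22+24+22 = 114
Fern→Orwell→Maris→North→Ash→Ivy→Fern: 25+18+3+8+24+21 = 99
Fern→Orwell→Maris→Ash→Ivy→North→Fern: 25+18+5+24+22+20 = 114
Fern→Orwell→Maris→Ash→North→Ivy→Fern: 25+18+5+8+22+21 = 99
Fern→Orwell→Ivy→Maris→North→Ash→Fern: 25+28+19+3+8+22 = 105
Fern→Orwell→Ivy→Maris→Ash→North→Fern: 25+28+19+5+8+20 = 105
Fern→Orwell→Ivy→North→Maris→Ash→Fern: 25+28+22+3+5+22 = 105
Fern→Orwell→Ivy→North→Ash→Maris→Fern: 25+28+22+8+5+17 = 105
Fern→Orwell→Ivy→Ash→Maris→North→Fern: 25+28+24+5+3+20 = 105
Fern→Orwell→Ivy→Ash→North→Maris→Fern: 25+28+24+8+3+17 = 105
Fern→Orwell→North→Maris→Ivy→Ash→Fern: 25+15+3+19+24+22 = 108
Fern→Orwell→North→Maris→Ash→Ivy→Fern: 25+15+3+5+24+21 = 93
… (46 more)
The minimum is 93.
One optimal route: Fern → Orwell → North → Maris → Ash → Ivy → Fern (or its reverse).

93 — the shortest possible round trip.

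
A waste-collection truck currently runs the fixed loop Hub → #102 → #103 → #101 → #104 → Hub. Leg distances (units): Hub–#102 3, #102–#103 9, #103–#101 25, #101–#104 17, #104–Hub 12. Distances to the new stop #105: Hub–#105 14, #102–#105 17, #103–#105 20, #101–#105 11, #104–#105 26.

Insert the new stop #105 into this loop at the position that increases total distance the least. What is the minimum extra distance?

Insertion cost between consecutive stops i–j is d(i,#105) + d(#105,j) − d(i,j):
  between Hub and #102: 14 + 17 − 3 = 28
  between #102 and #103: 17 + 20 − 9 = 28
  between #103 and #101: 20 + 11 − 25 = 6
  between #101 and #104: 11 + 26 − 17 = 20
  between #104 and Hub: 26 + 14 − 12 = 28
Cheapest insertion is between #103 and #101, adding 6.
New total = 66 + 6 = 72.

+6 — insert #105 between #103 and #101.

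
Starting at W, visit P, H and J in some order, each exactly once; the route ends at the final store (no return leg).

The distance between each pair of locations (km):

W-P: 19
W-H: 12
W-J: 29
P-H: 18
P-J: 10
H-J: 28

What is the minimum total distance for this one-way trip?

Shortest open route: 40 km.

There are 3! = 6 possible orderings.
W→P→H→J: 19+18+28 = 65
W→P→J→H: 19+10+28 = 57
W→H→P→J: 12+18+10 = 40
W→H→J→P: 12+28+10 = 50
W→J→P→H: 29+10+18 = 57
W→J→H→P: 29+28+18 = 75
The minimum is 40.
One shortest path: W → H → P → J.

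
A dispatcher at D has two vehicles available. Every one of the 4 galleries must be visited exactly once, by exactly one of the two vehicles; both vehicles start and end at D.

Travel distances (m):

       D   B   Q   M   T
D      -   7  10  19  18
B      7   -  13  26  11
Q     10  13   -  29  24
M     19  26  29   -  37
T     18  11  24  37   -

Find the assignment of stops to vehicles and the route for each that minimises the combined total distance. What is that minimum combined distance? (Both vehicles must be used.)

Minimum combined distance: 90 m.

Check every non-empty split of the stops between the two vehicles; for each half take its own optimal tour:
  {B} + {Q, M, T}: 14 + 90 = 104
  {Q} + {B, M, T}: 20 + 74 = 94
  {B, Q} + {M, T}: 30 + 74 = 104
  {M} + {B, Q, T}: 38 + 52 = 90
  {B, M} + {Q, T}: 52 + 52 = 104
  {Q, M} + {B, T}: 58 + 36 = 94
  … (7 splits in total)
Best: vehicle 1 D → M → D = 38; vehicle 2 D → B → T → Q → D = 52; combined 90.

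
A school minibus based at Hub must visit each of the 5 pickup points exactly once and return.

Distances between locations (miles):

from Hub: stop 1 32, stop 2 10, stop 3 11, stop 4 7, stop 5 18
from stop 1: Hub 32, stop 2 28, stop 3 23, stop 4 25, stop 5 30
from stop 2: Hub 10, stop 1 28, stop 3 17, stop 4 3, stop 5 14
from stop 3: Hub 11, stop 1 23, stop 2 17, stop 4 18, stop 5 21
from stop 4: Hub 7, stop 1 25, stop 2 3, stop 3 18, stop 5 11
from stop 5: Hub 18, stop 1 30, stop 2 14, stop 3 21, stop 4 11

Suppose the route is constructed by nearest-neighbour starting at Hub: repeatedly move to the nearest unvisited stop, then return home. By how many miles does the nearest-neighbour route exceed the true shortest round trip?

The nearest-neighbour route is 12 miles longer than optimal.

From Hub: stop 4=7, stop 2=10, stop 3=11, stop 5=18, stop 1=32 → choose stop 4 (7).
From stop 4: stop 2=3, stop 5=11, stop 3=18, stop 1=25 → choose stop 2 (3).
From stop 2: stop 5=14, stop 3=17, stop 1=28 → choose stop 5 (14).
From stop 5: stop 3=21, stop 1=30 → choose stop 3 (21).
From stop 3: stop 1=23 → choose stop 1 (23).
NN route Hub → stop 4 → stop 2 → stop 5 → stop 3 → stop 1 → Hub costs 100.
Optimal: Hub → stop 2 → stop 4 → stop 5 → stop 1 → stop 3 → Hub costs 88 (by enumerating all 60 distinct tours).
Excess = 100 − 88 = 12.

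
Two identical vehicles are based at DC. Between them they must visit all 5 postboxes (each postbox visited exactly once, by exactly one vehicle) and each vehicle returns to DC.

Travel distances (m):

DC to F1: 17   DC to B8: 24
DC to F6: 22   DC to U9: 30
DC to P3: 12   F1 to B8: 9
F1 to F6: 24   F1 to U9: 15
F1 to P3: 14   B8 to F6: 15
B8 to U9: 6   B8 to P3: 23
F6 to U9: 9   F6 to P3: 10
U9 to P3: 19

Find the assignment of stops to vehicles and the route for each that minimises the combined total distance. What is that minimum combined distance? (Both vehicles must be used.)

87 m — the smallest possible combined total.

There are 2^4 − 1 = 15 ways to divide the 5 stops into two non-empty groups. For each, the best each vehicle can do is its own shortest tour through its group:
  {F1} + {B8, F6, U9, P3}: 34 + 61 = 95
  {B8} + {F1, F6, U9, P3}: 48 + 63 = 111
  {F1, B8} + {F6, U9, P3}: 50 + 61 = 111
  {F6} + {F1, B8, U9, P3}: 44 + 63 = 107
  {F1, F6} + {B8, U9, P3}: 63 + 61 = 124
  {B8, F6} + {F1, U9, P3}: 61 + 63 = 124
  … (15 splits in total)
  {F1, B8, F6, U9} + {P3}: 63 + 24 = 87  ← best
Best: vehicle 1 DC → F1 → B8 → U9 → F6 → DC = 63; vehicle 2 DC → P3 → DC = 24; combined 87.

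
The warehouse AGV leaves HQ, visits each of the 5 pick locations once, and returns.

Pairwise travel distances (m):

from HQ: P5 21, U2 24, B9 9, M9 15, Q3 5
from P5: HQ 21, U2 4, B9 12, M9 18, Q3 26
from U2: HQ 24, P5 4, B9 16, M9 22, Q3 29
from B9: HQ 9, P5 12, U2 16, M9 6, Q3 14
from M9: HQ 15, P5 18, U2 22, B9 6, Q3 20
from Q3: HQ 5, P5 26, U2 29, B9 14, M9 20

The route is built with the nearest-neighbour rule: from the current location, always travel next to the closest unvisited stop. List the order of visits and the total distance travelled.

From HQ: distances to unvisited — Q3=5, B9=9, M9=15, P5=21, U2=24. Nearest is Q3 (5).
From Q3: distances to unvisited — B9=14, M9=20, P5=26, U2=29. Nearest is B9 (14).
From B9: distances to unvisited — M9=6, P5=12, U2=16. Nearest is M9 (6).
From M9: distances to unvisited — P5=18, U2=22. Nearest is P5 (18).
From P5: distances to unvisited — U2=4. Nearest is U2 (4).
Return U2→HQ: 24.
Total = 5 + 14 + 6 + 18 + 4 + 24 = 71.

Nearest-neighbour total = 71 m; route HQ → Q3 → B9 → M9 → P5 → U2 → HQ.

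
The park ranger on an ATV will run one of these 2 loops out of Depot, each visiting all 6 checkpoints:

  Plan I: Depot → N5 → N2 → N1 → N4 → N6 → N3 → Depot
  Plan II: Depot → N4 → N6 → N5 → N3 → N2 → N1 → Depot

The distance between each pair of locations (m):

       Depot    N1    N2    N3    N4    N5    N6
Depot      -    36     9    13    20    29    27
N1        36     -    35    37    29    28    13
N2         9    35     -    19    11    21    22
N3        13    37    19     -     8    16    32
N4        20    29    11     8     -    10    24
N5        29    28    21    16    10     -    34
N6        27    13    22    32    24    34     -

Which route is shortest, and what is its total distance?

Plan I: 29 + 21 + 35 + 29 + 24 + 32 + 13 = 183
Plan II: 20 + 24 + 34 + 16 + 19 + 35 + 36 = 184

Shortest is Plan I, total 183 m.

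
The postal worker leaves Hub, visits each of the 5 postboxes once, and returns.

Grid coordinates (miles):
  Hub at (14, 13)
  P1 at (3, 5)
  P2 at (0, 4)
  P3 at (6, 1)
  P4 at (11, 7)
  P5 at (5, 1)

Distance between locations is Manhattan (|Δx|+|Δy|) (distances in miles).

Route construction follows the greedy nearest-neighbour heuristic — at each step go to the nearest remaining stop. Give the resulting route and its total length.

Total distance 52 miles via the nearest-neighbour route Hub → P4 → P1 → P2 → P5 → P3 → Hub.

Hub → [P4:9 / P1:19 / P3:20 / P5:21 / P2:23] → P4 (9)
P4 → [P1:10 / P3:11 / P5:12 / P2:14] → P1 (10)
P1 → [P2:4 / P5:6 / P3:7] → P2 (4)
P2 → [P5:8 / P3:9] → P5 (8)
P5 → [P3:1] → P3 (1)
Return P3→Hub: 20.
Total = 9 + 10 + 4 + 8 + 1 + 20 = 52.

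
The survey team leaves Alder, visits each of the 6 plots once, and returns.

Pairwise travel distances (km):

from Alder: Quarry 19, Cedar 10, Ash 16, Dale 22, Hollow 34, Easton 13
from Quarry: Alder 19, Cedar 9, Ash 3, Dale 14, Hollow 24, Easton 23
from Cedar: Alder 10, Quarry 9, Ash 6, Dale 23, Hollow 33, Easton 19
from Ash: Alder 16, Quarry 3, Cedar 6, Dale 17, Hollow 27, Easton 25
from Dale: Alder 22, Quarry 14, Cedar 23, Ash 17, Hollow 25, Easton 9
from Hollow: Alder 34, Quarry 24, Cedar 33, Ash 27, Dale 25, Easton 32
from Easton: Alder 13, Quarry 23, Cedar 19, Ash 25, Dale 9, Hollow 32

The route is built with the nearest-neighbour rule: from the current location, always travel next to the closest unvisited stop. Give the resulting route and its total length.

At Alder the remaining stops are Cedar 10, Easton 13, Ash 16, Quarry 19, Dale 22, Hollow 34; go to Cedar.
At Cedar the remaining stops are Ash 6, Quarry 9, Easton 19, Dale 23, Hollow 33; go to Ash.
At Ash the remaining stops are Quarry 3, Dale 17, Easton 25, Hollow 27; go to Quarry.
At Quarry the remaining stops are Dale 14, Easton 23, Hollow 24; go to Dale.
At Dale the remaining stops are Easton 9, Hollow 25; go to Easton.
At Easton the remaining stops are Hollow 32; go to Hollow.
Return Hollow→Alder: 34.
Total = 10 + 6 + 3 + 14 + 9 + 32 + 34 = 108.

Nearest-neighbour total = 108 km; route Alder → Cedar → Ash → Quarry → Dale → Easton → Hollow → Alder.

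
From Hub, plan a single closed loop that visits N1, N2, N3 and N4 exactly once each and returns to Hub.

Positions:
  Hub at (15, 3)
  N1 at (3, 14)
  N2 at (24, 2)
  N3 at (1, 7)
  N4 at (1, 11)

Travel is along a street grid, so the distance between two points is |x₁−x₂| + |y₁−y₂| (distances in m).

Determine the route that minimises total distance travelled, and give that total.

Shortest round trip = 70 m.

There are 12 distinct closed tours to check (reversals are equivalent).
Hub - N1 - N2 - N3 - N4 - Hub: 23+33+28+4+22 = 110
Hub - N1 - N2 - N4 - N3 - Hub: 23+33+32+4+18 = 110
Hub - N1 - N3 - N2 - N4 - Hub: 23+9+28+32+22 = 114
Hub - N1 - N3 - N4 - N2 - Hub: 23+9+4+32+10 = 78
Hub - N1 - N4 - N2 - N3 - Hub: 23+5+32+28+18 = 106
Hub - N1 - N4 - N3 - N2 - Hub: 23+5+4+28+10 = 70
Hub - N2 - N1 - N3 - N4 - Hub: 10+33+9+4+22 = 78
Hub - N2 - N1 - N4 - N3 - Hub: 10+33+5+4+18 = 70
Hub - N2 - N3 - N1 - N4 - Hub: 10+28+9+5+22 = 74
Hub - N2 - N4 - N1 - N3 - Hub: 10+32+5+9+18 = 74
Hub - N3 - N1 - N2 - N4 - Hub: 18+9+33+32+22 = 114
Hub - N3 - N2 - N1 - N4 - Hub: 18+28+33+5+22 = 106
The minimum is 70.
One optimal route: Hub → N1 → N4 → N3 → N2 → Hub (or its reverse).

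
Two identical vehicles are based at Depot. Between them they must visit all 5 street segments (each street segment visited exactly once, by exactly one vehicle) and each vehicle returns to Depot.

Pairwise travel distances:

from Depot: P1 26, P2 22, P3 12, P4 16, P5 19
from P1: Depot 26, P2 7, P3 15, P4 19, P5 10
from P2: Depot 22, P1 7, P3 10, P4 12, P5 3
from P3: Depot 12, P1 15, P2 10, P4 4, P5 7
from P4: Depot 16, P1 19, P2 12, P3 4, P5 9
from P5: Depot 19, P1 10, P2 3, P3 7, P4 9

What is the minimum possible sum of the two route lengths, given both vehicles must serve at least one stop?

Try each way of splitting the stops between the two vehicles (each non-empty) and, for each split, find the best tour for each vehicle:
  {P1} + {P2, P3, P4, P5}: 52 + 50 = 102
  {P2} + {P1, P3, P4, P5}: 44 + 61 = 105
  {P1, P2} + {P3, P4, P5}: 55 + 44 = 99
  {P3} + {P1, P2, P4, P5}: 24 + 61 = 85
  {P1, P3} + {P2, P4, P5}: 53 + 50 = 103
  {P2, P3} + {P1, P4, P5}: 44 + 61 = 105
  … (15 splits in total)
Best: vehicle 1 Depot → P3 → Depot = 24; vehicle 2 Depot → P1 → P2 → P5 → P4 → Depot = 61; combined 85.

Minimum combined distance: 85.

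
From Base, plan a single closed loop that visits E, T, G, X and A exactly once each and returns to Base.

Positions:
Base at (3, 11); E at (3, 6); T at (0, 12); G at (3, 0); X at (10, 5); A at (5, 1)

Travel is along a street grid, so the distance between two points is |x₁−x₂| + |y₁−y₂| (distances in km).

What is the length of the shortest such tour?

There are 60 distinct closed tours to check (reversals are equivalent).
Base - E - T - G - X - A - Base: 5+9+15+12+9+12 = 62
Base - E - T - G - A - X - Base: 5+9+15+3+9+13 = 54
Base - E - T - X - G - A - Base: 5+9+17+12+3+12 = 58
Base - E - T - X - A - G - Base: 5+9+17+9+3+11 = 54
Base - E - T - A - G - X - Base: 5+9+16+3+12+13 = 58
Base - E - T - A - X - G - Base: 5+9+16+9+12+11 = 62
Base - E - G - T - X - A - Base: 5+6+15+17+9+12 = 64
Base - E - G - T - A - X - Base: 5+6+15+16+9+13 = 64
Base - E - G - X - T - A - Base: 5+6+12+17+16+12 = 68
Base - E - G - X - A - T - Base: 5+6+12+9+16+4 = 52
Base - E - G - A - T - X - Base: 5+6+3+16+17+13 = 60
Base - E - G - A - X - T - Base: 5+6+3+9+17+4 = 44
Base - E - X - T - G - A - Base: 5+8+17+15+3+12 = 60
Base - E - X - T - A - G - Base: 5+8+17+16+3+11 = 60
… (46 more)
The minimum is 44.
One optimal route: Base → E → G → A → X → T → Base (or its reverse).

Minimum total distance: 44 km.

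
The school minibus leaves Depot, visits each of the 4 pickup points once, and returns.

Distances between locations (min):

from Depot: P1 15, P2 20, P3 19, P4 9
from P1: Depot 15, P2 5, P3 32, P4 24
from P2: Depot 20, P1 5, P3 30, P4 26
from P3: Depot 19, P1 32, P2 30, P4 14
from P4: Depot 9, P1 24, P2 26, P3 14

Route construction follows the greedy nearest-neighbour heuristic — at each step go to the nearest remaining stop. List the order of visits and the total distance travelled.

73 min along Depot → P4 → P3 → P2 → P1 → Depot.

At Depot the remaining stops are P4 9, P1 15, P3 19, P2 20; go to P4.
At P4 the remaining stops are P3 14, P1 24, P2 26; go to P3.
At P3 the remaining stops are P2 30, P1 32; go to P2.
At P2 the remaining stops are P1 5; go to P1.
Return P1→Depot: 15.
Total = 9 + 14 + 30 + 5 + 15 = 73.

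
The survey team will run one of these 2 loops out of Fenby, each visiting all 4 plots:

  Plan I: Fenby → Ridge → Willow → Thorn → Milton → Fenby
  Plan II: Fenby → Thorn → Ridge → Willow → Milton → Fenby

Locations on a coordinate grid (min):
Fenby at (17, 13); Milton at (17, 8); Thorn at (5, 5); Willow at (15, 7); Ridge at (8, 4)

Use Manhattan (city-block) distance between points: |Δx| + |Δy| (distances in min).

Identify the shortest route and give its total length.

Plan I: 18 + 10 + 12 + 15 + 5 = 60
Plan II: 20 + 4 + 10 + 3 + 5 = 42

Shortest is Plan II, total 42 min.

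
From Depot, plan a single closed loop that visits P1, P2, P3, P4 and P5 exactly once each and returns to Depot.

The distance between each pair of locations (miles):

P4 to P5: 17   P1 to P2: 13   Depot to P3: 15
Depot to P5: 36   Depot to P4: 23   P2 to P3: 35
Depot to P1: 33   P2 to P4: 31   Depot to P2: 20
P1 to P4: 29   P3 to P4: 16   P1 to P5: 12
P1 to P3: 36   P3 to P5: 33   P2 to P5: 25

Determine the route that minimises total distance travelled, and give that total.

With 5 stops there are 5!/2 = 60 distinct round trips (a route and its reverse cost the same).
Depot → P1 → P2 → P3 → P4 → P5 → Depot: 33+13+35+16+17+36 = 150
Depot → P1 → P2 → P3 → P5 → P4 → Depot: 33+13+35+33+17+23 = 154
Depot → P1 → P2 → P4 → P3 → P5 → Depot: 33+13+31+16+33+36 = 162
Depot → P1 → P2 → P4 → P5 → P3 → Depot: 33+13+31+17+33+15 = 142
Depot → P1 → P2 → P5 → P3 → P4 → Depot: 33+13+25+33+16+23 = 143
Depot → P1 → P2 → P5 → P4 → P3 → Depot: 33+13+25+17+16+15 = 119
Depot → P1 → P3 → P2 → P4 → P5 → Depot: 33+36+35+31+17+36 = 188
Depot → P1 → P3 → P2 → P5 → P4 → Depot: 33+36+35+25+17+23 = 169
Depot → P1 → P3 → P4 → P2 → P5 → Depot: 33+36+16+31+25+36 = 177
Depot → P1 → P3 → P4 → P5 → P2 → Depot: 33+36+16+17+25+20 = 147
Depot → P1 → P3 → P5 → P2 → P4 → Depot: 33+36+33+25+31+23 = 181
Depot → P1 → P3 → P5 → P4 → P2 → Depot: 33+36+33+17+31+20 = 170
Depot → P1 → P4 → P2 → P3 → P5 → Depot: 33+29+31+35+33+36 = 197
Depot → P1 → P4 → P2 → P5 → P3 → Depot: 33+29+31+25+33+15 = 166
… (46 more)
Depot → P2 → P1 → P5 → P4 → P3 → Depot: 20+13+12+17+16+15 = 93  ← best
The minimum is 93.
One optimal route: Depot → P2 → P1 → P5 → P4 → P3 → Depot (or its reverse).

Shortest round trip = 93 miles.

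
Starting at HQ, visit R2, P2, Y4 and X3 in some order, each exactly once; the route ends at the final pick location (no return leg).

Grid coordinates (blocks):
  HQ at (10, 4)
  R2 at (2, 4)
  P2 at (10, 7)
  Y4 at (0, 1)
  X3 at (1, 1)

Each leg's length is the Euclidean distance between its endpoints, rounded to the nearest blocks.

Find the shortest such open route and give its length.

Shortest open route: 16 blocks.

There are 4! = 24 possible orderings.
HQ → R2 → P2 → Y4 → X3: 8+9+12+1 = 30
HQ → R2 → P2 → X3 → Y4: 8+9+11+1 = 29
HQ → R2 → Y4 → P2 → X3: 8+4+12+11 = 35
HQ → R2 → Y4 → X3 → P2: 8+4+1+11 = 24
HQ → R2 → X3 → P2 → Y4: 8+3+11+12 = 34
HQ → R2 → X3 → Y4 → P2: 8+3+1+12 = 24
HQ → P2 → R2 → Y4 → X3: 3+9+4+1 = 17
HQ → P2 → R2 → X3 → Y4: 3+9+3+1 = 16
HQ → P2 → Y4 → R2 → X3: 3+12+4+3 = 22
HQ → P2 → Y4 → X3 → R2: 3+12+1+3 = 19
HQ → P2 → X3 → R2 → Y4: 3+11+3+4 = 21
HQ → P2 → X3 → Y4 → R2: 3+11+1+4 = 19
HQ → Y4 → R2 → P2 → X3: 10+4+9+11 = 34
HQ → Y4 → R2 → X3 → P2: 10+4+3+11 = 28
… (10 more)
The minimum is 16.
One shortest path: HQ → P2 → R2 → X3 → Y4.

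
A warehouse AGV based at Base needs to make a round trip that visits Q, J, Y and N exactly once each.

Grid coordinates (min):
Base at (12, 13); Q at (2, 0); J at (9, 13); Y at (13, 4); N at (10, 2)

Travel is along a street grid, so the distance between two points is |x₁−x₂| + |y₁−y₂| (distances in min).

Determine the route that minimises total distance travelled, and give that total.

48 min — the shortest possible round trip.

With 4 stops there are 4!/2 = 12 distinct round trips (a route and its reverse cost the same).
Base→Q→J→Y→N→Base: 23+20+13+5+13 = 74
Base→Q→J→N→Y→Base: 23+20+12+5+10 = 70
Base→Q→Y→J→N→Base: 23+15+13+12+13 = 76
Base→Q→Y→N→J→Base: 23+15+5+12+3 = 58
Base→Q→N→J→Y→Base: 23+10+12+13+10 = 68
Base→Q→N→Y→J→Base: 23+10+5+13+3 = 54
Base→J→Q→Y→N→Base: 3+20+15+5+13 = 56
Base→J→Q→N→Y→Base: 3+20+10+5+10 = 48
Base→J→Y→Q→N→Base: 3+13+15+10+13 = 54
Base→J→N→Q→Y→Base: 3+12+10+15+10 = 50
Base→Y→Q→J→N→Base: 10+15+20+12+13 = 70
Base→Y→J→Q→N→Base: 10+13+20+10+13 = 66
The minimum is 48.
One optimal route: Base → J → Q → N → Y → Base (or its reverse).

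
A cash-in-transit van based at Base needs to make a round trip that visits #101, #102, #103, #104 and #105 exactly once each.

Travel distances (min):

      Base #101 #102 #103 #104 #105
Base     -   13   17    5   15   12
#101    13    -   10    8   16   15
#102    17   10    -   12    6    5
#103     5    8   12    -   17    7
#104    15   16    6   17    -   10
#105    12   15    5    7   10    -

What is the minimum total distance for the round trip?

Shortest round trip = 51 min.

With 5 stops there are 5!/2 = 60 distinct round trips (a route and its reverse cost the same).
Base - #101 - #102 - #103 - #104 - #105 - Base: 13+10+12+17+10+12 = 74
Base - #101 - #102 - #103 - #105 - #104 - Base: 13+10+12+7+10+15 = 67
Base - #101 - #102 - #104 - #103 - #105 - Base: 13+10+6+17+7+12 = 65
Base - #101 - #102 - #104 - #105 - #103 - Base: 13+10+6+10+7+5 = 51
Base - #101 - #102 - #105 - #103 - #104 - Base: 13+10+5+7+17+15 = 67
Base - #101 - #102 - #105 - #104 - #103 - Base: 13+10+5+10+17+5 = 60
Base - #101 - #103 - #102 - #104 - #105 - Base: 13+8+12+6+10+12 = 61
Base - #101 - #103 - #102 - #105 - #104 - Base: 13+8+12+5+10+15 = 63
Base - #101 - #103 - #104 - #102 - #105 - Base: 13+8+17+6+5+12 = 61
Base - #101 - #103 - #104 - #105 - #102 - Base: 13+8+17+10+5+17 = 70
Base - #101 - #103 - #105 - #102 - #104 - Base: 13+8+7+5+6+15 = 54
Base - #101 - #103 - #105 - #104 - #102 - Base: 13+8+7+10+6+17 = 61
Base - #101 - #104 - #102 - #103 - #105 - Base: 13+16+6+12+7+12 = 66
Base - #101 - #104 - #102 - #105 - #103 - Base: 13+16+6+5+7+5 = 52
… (46 more)
The minimum is 51.
One optimal route: Base → #101 → #102 → #104 → #105 → #103 → Base (or its reverse).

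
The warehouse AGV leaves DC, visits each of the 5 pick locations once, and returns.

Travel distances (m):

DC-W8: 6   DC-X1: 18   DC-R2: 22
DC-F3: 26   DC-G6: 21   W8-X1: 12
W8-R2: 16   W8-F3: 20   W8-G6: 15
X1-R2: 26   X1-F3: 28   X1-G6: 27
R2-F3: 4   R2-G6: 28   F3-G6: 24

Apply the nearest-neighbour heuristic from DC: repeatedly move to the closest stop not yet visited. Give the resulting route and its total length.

DC → [W8:6 / X1:18 / G6:21 / R2:22 / F3:26] → W8 (6)
W8 → [X1:12 / G6:15 / R2:16 / F3:20] → X1 (12)
X1 → [R2:26 / G6:27 / F3:28] → R2 (26)
R2 → [F3:4 / G6:28] → F3 (4)
F3 → [G6:24] → G6 (24)
Return G6→DC: 21.
Total = 6 + 12 + 26 + 4 + 24 + 21 = 93.

93 m along DC → W8 → X1 → R2 → F3 → G6 → DC.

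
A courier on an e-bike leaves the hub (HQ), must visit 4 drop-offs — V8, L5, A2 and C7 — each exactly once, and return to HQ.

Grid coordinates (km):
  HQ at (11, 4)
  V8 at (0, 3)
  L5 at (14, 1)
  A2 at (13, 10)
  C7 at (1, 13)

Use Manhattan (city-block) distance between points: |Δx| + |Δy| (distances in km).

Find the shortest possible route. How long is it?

Minimum total distance: 54 km.

There are 12 distinct closed tours to check (reversals are equivalent).
HQ-V8-L5-A2-C7-HQ: 12+16+10+15+19 = 72
HQ-V8-L5-C7-A2-HQ: 12+16+25+15+8 = 76
HQ-V8-A2-L5-C7-HQ: 12+20+10+25+19 = 86
HQ-V8-A2-C7-L5-HQ: 12+20+15+25+6 = 78
HQ-V8-C7-L5-A2-HQ: 12+11+25+10+8 = 66
HQ-V8-C7-A2-L5-HQ: 12+11+15+10+6 = 54
HQ-L5-V8-A2-C7-HQ: 6+16+20+15+19 = 76
HQ-L5-V8-C7-A2-HQ: 6+16+11+15+8 = 56
HQ-L5-A2-V8-C7-HQ: 6+10+20+11+19 = 66
HQ-L5-C7-V8-A2-HQ: 6+25+11+20+8 = 70
HQ-A2-V8-L5-C7-HQ: 8+20+16+25+19 = 88
HQ-A2-L5-V8-C7-HQ: 8+10+16+11+19 = 64
The minimum is 54.
One optimal route: HQ → V8 → C7 → A2 → L5 → HQ (or its reverse).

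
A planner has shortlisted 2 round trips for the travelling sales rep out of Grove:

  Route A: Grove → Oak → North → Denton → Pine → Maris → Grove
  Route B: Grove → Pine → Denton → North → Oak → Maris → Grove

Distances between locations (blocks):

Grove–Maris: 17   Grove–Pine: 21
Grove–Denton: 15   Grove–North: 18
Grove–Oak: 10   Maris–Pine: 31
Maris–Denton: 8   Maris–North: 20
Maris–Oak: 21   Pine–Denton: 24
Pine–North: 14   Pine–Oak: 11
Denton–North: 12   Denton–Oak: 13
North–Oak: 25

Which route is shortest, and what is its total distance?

119 blocks — Route A is the shortest.

Route A: 10 + 25 + 12 + 24 + 31 + 17 = 119
Route B: 21 + 24 + 12 + 25 + 21 + 17 = 120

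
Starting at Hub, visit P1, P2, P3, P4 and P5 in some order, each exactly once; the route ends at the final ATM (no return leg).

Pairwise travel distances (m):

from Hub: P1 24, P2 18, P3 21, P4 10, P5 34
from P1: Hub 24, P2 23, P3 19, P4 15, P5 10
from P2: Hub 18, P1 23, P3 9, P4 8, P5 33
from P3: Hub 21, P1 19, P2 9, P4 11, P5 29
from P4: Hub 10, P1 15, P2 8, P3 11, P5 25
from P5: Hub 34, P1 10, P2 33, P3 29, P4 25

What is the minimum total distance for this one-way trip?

Shortest open route: 56 m.

There are 5! = 120 possible orderings.
Hub→P1→P2→P3→P4→P5: 24+23+9+11+25 = 92
Hub→P1→P2→P3→P5→P4: 24+23+9+29+25 = 110
Hub→P1→P2→P4→P3→P5: 24+23+8+11+29 = 95
Hub→P1→P2→P4→P5→P3: 24+23+8+25+29 = 109
Hub→P1→P2→P5→P3→P4: 24+23+33+29+11 = 120
Hub→P1→P2→P5→P4→P3: 24+23+33+25+11 = 116
Hub→P1→P3→P2→P4→P5: 24+19+9+8+25 = 85
Hub→P1→P3→P2→P5→P4: 24+19+9+33+25 = 110
Hub→P1→P3→P4→P2→P5: 24+19+11+8+33 = 95
Hub→P1→P3→P4→P5→P2: 24+19+11+25+33 = 112
Hub→P1→P3→P5→P2→P4: 24+19+29+33+8 = 113
Hub→P1→P3→P5→P4→P2: 24+19+29+25+8 = 105
Hub→P1→P4→P2→P3→P5: 24+15+8+9+29 = 85
Hub→P1→P4→P2→P5→P3: 24+15+8+33+29 = 109
… (106 more)
Hub→P4→P2→P3→P1→P5: 10+8+9+19+10 = 56  ← best
The minimum is 56.
One shortest path: Hub → P4 → P2 → P3 → P1 → P5.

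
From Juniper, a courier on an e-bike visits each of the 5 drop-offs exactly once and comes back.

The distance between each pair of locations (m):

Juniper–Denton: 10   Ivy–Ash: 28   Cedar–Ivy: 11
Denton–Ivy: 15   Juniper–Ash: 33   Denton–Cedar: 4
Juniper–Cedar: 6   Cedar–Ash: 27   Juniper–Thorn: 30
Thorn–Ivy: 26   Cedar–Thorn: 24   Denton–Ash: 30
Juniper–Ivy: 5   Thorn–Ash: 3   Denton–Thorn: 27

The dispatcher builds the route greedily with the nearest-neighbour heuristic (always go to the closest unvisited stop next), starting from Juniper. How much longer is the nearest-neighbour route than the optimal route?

Juniper: Ivy=5, Cedar=6, Denton=10, Thorn=30, Ash=33 ⇒ Ivy
Ivy: Cedar=11, Denton=15, Thorn=26, Ash=28 ⇒ Cedar
Cedar: Denton=4, Thorn=24, Ash=27 ⇒ Denton
Denton: Thorn=27, Ash=30 ⇒ Thorn
Thorn: Ash=3 ⇒ Ash
NN route Juniper → Ivy → Cedar → Denton → Thorn → Ash → Juniper costs 83.
Optimal: Juniper → Cedar → Denton → Thorn → Ash → Ivy → Juniper costs 73 (by enumerating all 60 distinct tours).
Excess = 83 − 73 = 10.

10 m longer than the optimal tour.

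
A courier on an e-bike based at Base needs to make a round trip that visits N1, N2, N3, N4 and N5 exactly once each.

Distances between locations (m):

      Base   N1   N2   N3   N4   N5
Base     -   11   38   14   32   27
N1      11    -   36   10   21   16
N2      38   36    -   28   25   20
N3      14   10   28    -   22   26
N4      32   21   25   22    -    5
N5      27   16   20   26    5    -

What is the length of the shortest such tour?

Minimum total distance: 99 m.

There are 60 distinct closed tours to check (reversals are equivalent).
Base - N1 - N2 - N3 - N4 - N5 - Base: 11+36+28+22+5+27 = 129
Base - N1 - N2 - N3 - N5 - N4 - Base: 11+36+28+26+5+32 = 138
Base - N1 - N2 - N4 - N3 - N5 - Base: 11+36+25+22+26+27 = 147
Base - N1 - N2 - N4 - N5 - N3 - Base: 11+36+25+5+26+14 = 117
Base - N1 - N2 - N5 - N3 - N4 - Base: 11+36+20+26+22+32 = 147
Base - N1 - N2 - N5 - N4 - N3 - Base: 11+36+20+5+22+14 = 108
Base - N1 - N3 - N2 - N4 - N5 - Base: 11+10+28+25+5+27 = 106
Base - N1 - N3 - N2 - N5 - N4 - Base: 11+10+28+20+5+32 = 106
Base - N1 - N3 - N4 - N2 - N5 - Base: 11+10+22+25+20+27 = 115
Base - N1 - N3 - N4 - N5 - N2 - Base: 11+10+22+5+20+38 = 106
Base - N1 - N3 - N5 - N2 - N4 - Base: 11+10+26+20+25+32 = 124
Base - N1 - N3 - N5 - N4 - N2 - Base: 11+10+26+5+25+38 = 115
Base - N1 - N4 - N2 - N3 - N5 - Base: 11+21+25+28+26+27 = 138
Base - N1 - N4 - N2 - N5 - N3 - Base: 11+21+25+20+26+14 = 117
… (46 more)
Base - N1 - N4 - N5 - N2 - N3 - Base: 11+21+5+20+28+14 = 99  ← best
The minimum is 99.
One optimal route: Base → N1 → N4 → N5 → N2 → N3 → Base (or its reverse).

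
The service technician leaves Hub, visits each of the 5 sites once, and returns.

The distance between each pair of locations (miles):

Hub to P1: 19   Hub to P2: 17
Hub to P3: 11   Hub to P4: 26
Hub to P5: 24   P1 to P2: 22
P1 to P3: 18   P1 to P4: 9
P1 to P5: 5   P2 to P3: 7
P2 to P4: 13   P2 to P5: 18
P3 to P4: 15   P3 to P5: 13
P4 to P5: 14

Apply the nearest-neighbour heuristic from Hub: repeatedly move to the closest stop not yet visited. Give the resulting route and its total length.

At Hub the remaining stops are P3 11, P2 17, P1 19, P5 24, P4 26; go to P3.
At P3 the remaining stops are P2 7, P5 13, P4 15, P1 18; go to P2.
At P2 the remaining stops are P4 13, P5 18, P1 22; go to P4.
At P4 the remaining stops are P1 9, P5 14; go to P1.
At P1 the remaining stops are P5 5; go to P5.
Return P5→Hub: 24.
Total = 11 + 7 + 13 + 9 + 5 + 24 = 69.

Total distance 69 miles via the nearest-neighbour route Hub → P3 → P2 → P4 → P1 → P5 → Hub.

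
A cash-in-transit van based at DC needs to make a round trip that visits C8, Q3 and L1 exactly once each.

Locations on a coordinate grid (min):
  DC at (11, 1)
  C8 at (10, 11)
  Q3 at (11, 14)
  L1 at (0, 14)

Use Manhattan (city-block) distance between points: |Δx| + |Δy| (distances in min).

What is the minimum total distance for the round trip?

48 min — the shortest possible round trip.

There are 3 distinct closed tours to check (reversals are equivalent).
DC → C8 → Q3 → L1 → DC: 11+4+11+24 = 50
DC → C8 → L1 → Q3 → DC: 11+13+11+13 = 48
DC → Q3 → C8 → L1 → DC: 13+4+13+24 = 54
The minimum is 48.
One optimal route: DC → C8 → L1 → Q3 → DC (or its reverse).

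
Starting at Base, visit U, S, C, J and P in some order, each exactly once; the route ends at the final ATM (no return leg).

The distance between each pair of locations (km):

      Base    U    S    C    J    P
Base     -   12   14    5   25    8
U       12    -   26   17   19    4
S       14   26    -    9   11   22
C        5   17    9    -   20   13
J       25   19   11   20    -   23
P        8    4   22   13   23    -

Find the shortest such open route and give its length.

There are 5! = 120 possible orderings.
Base→U→S→C→J→P: 12+26+9+20+23 = 90
Base→U→S→C→P→J: 12+26+9+13+23 = 83
Base→U→S→J→C→P: 12+26+11+20+13 = 82
Base→U→S→J→P→C: 12+26+11+23+13 = 85
Base→U→S→P→C→J: 12+26+22+13+20 = 93
Base→U→S→P→J→C: 12+26+22+23+20 = 103
Base→U→C→S→J→P: 12+17+9+11+23 = 72
Base→U→C→S→P→J: 12+17+9+22+23 = 83
Base→U→C→J→S→P: 12+17+20+11+22 = 82
Base→U→C→J→P→S: 12+17+20+23+22 = 94
Base→U→C→P→S→J: 12+17+13+22+11 = 75
Base→U→C→P→J→S: 12+17+13+23+11 = 76
Base→U→J→S→C→P: 12+19+11+9+13 = 64
Base→U→J→S→P→C: 12+19+11+22+13 = 77
… (106 more)
Base→C→S→J→U→P: 5+9+11+19+4 = 48  ← best
The minimum is 48.
One shortest path: Base → C → S → J → U → P.

Minimum one-way distance = 48 km.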